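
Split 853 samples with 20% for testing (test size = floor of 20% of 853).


Test = ⌊853·20/100⌋ = 170
Train = 853 - 170 = 683

Train: 683, Test: 170


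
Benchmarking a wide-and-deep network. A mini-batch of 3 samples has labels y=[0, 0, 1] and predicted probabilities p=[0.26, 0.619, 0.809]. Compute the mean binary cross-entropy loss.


L[0] = -ln(1-0.26) = -ln(0.74) = 0.3011
L[1] = -ln(1-0.619) = -ln(0.381) = 0.965
L[2] = -ln(0.809) = 0.212
mean = (0.3011 + 0.965 + 0.212)/3 = 0.4927

0.4927


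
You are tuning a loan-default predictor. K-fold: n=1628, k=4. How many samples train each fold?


Fold size = 1628/4 = 407
Training per fold = 1628 - 407 = 1221

1221


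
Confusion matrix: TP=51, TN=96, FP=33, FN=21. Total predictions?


Total = TP + TN + FP + FN
= 51 + 96 + 33 + 21
= 201
(Predicted positive: 84, predicted negative: 117)

201


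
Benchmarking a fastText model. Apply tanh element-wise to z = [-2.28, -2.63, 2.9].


tanh(-2.28) = -0.9793
tanh(-2.63) = -0.9897
tanh(2.9) = 0.994
result = [-0.9793, -0.9897, 0.994]

[-0.9793, -0.9897, 0.994]


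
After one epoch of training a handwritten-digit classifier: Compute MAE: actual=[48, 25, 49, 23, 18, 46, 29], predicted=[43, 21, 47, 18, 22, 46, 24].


Absolute errors: |48-43|=5, |25-21|=4, |49-47|=2, |23-18|=5, |18-22|=4, |46-46|=0, |29-24|=5
Sum = 25
MAE = 25/7 = 25/7

25/7


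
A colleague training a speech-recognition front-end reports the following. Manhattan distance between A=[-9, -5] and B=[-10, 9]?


d = |-9+ 10| + |-5-9|
  = 1 + 14
  = 15

15


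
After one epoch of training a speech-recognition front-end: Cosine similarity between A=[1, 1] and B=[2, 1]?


A·B = 1·2 + 1·1 = 3
‖A‖ = √2 = 1.4142, ‖B‖ = √5 = 2.2361
cos = 3/(√2·√5) = 3/√10 = 0.9487

0.9487


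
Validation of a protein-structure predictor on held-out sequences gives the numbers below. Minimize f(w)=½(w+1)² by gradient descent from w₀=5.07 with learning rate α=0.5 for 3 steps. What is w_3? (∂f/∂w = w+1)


step 1: grad = 5.07+1 = 6.07; w = 5.07 - 0.5·(6.07) = 2.035
step 2: grad = 2.035+1 = 3.035; w = 2.035 - 0.5·(3.035) = 0.5175
step 3: grad = 0.5175+1 = 1.5175; w = 0.5175 - 0.5·(1.5175) = -0.24125

-0.24125


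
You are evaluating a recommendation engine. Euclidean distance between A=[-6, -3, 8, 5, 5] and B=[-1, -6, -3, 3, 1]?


d = √((-6+ 1)² + (-3+ 6)² + (8+ 3)² + (5-3)² + (5-1)²)
  = √(25 + 9 + 121 + 4 + 16)
  = √175 = 13.2288

13.2288


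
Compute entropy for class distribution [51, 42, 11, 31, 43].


Probabilities: [51/178, 42/178, 11/178, 31/178, 43/178] ≈ [0.2865, 0.236, 0.0618, 0.1742, 0.2416]
H = -((51/178)·log₂(51/178) + (42/178)·log₂(42/178) + (11/178)·log₂(11/178) + (31/178)·log₂(31/178) + (43/178)·log₂(43/178))
  = 2.1907 bits

2.1907 bits


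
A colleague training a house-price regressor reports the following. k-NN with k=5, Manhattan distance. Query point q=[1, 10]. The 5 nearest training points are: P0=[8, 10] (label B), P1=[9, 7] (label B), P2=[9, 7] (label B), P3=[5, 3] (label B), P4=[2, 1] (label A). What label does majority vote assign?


d(q,P0) = 7  (label B)
d(q,P1) = 11  (label B)
d(q,P2) = 11  (label B)
d(q,P3) = 11  (label B)
d(q,P4) = 10  (label A)
Votes: A=1, B=4
Majority → B

B


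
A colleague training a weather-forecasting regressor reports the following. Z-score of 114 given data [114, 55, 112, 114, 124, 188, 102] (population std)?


μ = 115.5714, σ = 36.2289
z = (114 - 115.5714)/36.2289 = -0.0434

-0.0434


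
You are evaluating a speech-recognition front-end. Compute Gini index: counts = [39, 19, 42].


Probabilities: [39/100, 19/100, 42/100] ≈ [0.39, 0.19, 0.42]
Σpᵢ² = (1521 + 361 + 1764)/100² = 3646/10000
Gini = 1 - Σpᵢ² = 1 - 3646/10000 = 0.6354

0.6354


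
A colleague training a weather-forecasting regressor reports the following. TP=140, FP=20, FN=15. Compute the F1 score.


Precision = 140/160 = 0.875
Recall = 140/155 = 0.9032
F1 = 2·P·R/(P+R) = 2·TP/(2·TP+FP+FN) = 280/(280+20+15) = 280/315 = 0.8889

0.8889


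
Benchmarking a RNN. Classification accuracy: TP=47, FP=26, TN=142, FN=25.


Accuracy = (TP+TN)/(TP+TN+FP+FN)
= (47+142)/(240)
= 189/240 = 78.75%

78.75%


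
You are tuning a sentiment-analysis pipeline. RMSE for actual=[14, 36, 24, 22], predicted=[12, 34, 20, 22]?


MSE = 24/4 = 6
RMSE = √(24/4) = 2.4495

2.4495


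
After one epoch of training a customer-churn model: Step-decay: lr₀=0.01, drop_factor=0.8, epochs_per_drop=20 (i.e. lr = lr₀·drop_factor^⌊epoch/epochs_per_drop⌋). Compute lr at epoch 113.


n_drops = ⌊113/20⌋ = 5
lr = 0.01·0.8^5 = 0.01·0.32768 = 0.0032768

0.0032768


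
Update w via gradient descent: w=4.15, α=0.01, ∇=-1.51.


w_new = w - α·∇
= 4.15 - 0.01·-1.51
= 4.15 + 0.0151
= 4.1651

4.1651


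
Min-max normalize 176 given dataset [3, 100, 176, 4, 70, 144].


min=3, max=176
(176-3)/(176-3) = 173/173 = 1.0

1.0


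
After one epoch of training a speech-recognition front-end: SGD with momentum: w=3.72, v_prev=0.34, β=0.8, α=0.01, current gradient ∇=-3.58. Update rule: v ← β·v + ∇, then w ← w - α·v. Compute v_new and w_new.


v_new = 0.8·0.34 - 3.58 = 0.272 - 3.58 = -3.308
w_new = 3.72 - 0.01·-3.308 = 3.72 + 0.03308 = 3.75308

v_new=-3.308, w_new=3.75308


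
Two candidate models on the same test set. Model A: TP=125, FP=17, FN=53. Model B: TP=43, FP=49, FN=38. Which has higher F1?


Model A: P=125/142=0.8803, R=125/178=0.7022, F1=2PR/(P+R)=2TP/(2TP+FP+FN)=250/320=0.7812
Model B: P=43/92=0.4674, R=43/81=0.5309, F1=2PR/(P+R)=2TP/(2TP+FP+FN)=86/173=0.4971
0.7812 > 0.4971 → Model A

Model A


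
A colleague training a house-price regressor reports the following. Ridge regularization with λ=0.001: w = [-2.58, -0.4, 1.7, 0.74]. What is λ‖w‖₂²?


‖w‖₂² = (-2.58)² + (-0.4)² + (1.7)² + (0.74)²
     = 6.6564 + 0.16 + 2.89 + 0.5476
     = 10.254
λ·‖w‖₂² = 0.001·10.254 = 0.010254

0.010254


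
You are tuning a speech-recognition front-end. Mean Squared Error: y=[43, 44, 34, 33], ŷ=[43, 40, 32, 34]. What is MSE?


Squared errors: (43-43)²=0, (44-40)²=16, (34-32)²=4, (33-34)²=1
Sum = 21
MSE = 21/4 = 21/4

21/4


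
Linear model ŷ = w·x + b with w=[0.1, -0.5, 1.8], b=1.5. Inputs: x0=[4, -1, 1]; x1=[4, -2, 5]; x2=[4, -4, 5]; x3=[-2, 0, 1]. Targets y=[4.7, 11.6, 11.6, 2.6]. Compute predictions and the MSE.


ŷ0 = (0.1)·(4) + (-0.5)·(-1) + (1.8)·(1) + 1.5 = 4.2
ŷ1 = (0.1)·(4) + (-0.5)·(-2) + (1.8)·(5) + 1.5 = 11.9
ŷ2 = (0.1)·(4) + (-0.5)·(-4) + (1.8)·(5) + 1.5 = 12.9
ŷ3 = (0.1)·(-2) + (-0.5)·(0) + (1.8)·(1) + 1.5 = 3.1
errors² = [0.25, 0.09, 1.69, 0.25]
MSE = 2.2800/4 = 0.57

0.57


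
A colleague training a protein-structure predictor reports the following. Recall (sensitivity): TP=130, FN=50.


Recall = TP/(TP+FN)
= 130/(130+50)
= 130/180 = 72.22%

72.22%


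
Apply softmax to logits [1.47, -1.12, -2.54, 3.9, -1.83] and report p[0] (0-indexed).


Exponentials: e^1.47=4.3492, e^-1.12=0.3263, e^-2.54=0.0789, e^3.9=49.4024, e^-1.83=0.1604
Sum = 54.3172
Softmax = [0.0801, 0.006, 0.0015, 0.9095, 0.003]
p[0] = 4.3492/54.3172 = 0.0801

0.0801


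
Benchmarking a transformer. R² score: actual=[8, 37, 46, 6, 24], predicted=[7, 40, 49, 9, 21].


ȳ = 24.2
SS_res = Σ(y-ŷ)² = 37
SS_tot = Σ(y-ȳ)² = 1232.8
R² = 1 - SS_res/SS_tot = 1 - 0.03 = 0.97

0.97


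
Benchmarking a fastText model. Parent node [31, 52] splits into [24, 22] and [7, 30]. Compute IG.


Parent = [31, 52], H_parent = 0.9533
H_left = 0.9986 (n=46), H_right = 0.6998 (n=37)
H_children = (46/83)·0.9986 + (37/83)·0.6998 = 0.8654
IG = 0.9533 - 0.8654 = 0.0879

0.0879


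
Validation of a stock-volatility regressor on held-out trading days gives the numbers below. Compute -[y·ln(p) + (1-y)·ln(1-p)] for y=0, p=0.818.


BCE = -[y·ln(p) + (1-y)·ln(1-p)]
= -0 - 1·ln(1-0.818)
= -ln(0.182) = 1.7037

1.7037


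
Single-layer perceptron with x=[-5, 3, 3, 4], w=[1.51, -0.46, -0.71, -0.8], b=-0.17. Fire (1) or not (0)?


z = (-5)·(1.51) + (3)·(-0.46) + (3)·(-0.71) + (4)·(-0.8) - 0.17
  = -14.43
step(z) = 0 (z<0)

0


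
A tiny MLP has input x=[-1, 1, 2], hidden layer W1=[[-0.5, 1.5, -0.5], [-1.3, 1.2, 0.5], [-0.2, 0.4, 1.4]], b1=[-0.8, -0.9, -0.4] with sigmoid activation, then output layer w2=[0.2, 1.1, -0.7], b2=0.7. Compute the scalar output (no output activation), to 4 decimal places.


z1[0] = (-0.5)·(-1) + (1.5)·(1) + (-0.5)·(2) - 0.8 = 0.2
z1[1] = (-1.3)·(-1) + (1.2)·(1) + (0.5)·(2) - 0.9 = 2.6
z1[2] = (-0.2)·(-1) + (0.4)·(1) + (1.4)·(2) - 0.4 = 3.0
h = sigmoid(z1) = [0.5498, 0.9309, 0.9526]
output = (0.2)·(0.5498) + (1.1)·(0.9309) + (-0.7)·(0.9526) + 0.7 = 1.1671

1.1671


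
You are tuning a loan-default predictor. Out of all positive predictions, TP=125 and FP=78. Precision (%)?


Precision = TP/(TP+FP)
= 125/(125+78)
= 125/203 = 61.58%

61.58%


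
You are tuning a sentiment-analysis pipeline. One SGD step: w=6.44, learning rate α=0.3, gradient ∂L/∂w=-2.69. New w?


w_new = w - α·∇
= 6.44 - 0.3·-2.69
= 6.44 + 0.807
= 7.247

7.247


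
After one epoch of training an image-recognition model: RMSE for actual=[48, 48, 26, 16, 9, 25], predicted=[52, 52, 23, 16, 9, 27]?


MSE = 45/6 = 7.5
RMSE = √(45/6) = 2.7386

2.7386


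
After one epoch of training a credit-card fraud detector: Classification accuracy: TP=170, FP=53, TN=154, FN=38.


Accuracy = (TP+TN)/(TP+TN+FP+FN)
= (170+154)/(415)
= 324/415 = 78.07%

78.07%


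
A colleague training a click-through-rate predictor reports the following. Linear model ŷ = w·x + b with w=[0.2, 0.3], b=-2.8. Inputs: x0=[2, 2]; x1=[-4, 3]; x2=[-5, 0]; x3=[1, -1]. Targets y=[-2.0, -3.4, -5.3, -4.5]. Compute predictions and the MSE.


ŷ0 = (0.2)·(2) + (0.3)·(2) - 2.8 = -1.8
ŷ1 = (0.2)·(-4) + (0.3)·(3) - 2.8 = -2.7
ŷ2 = (0.2)·(-5) + (0.3)·(0) - 2.8 = -3.8
ŷ3 = (0.2)·(1) + (0.3)·(-1) - 2.8 = -2.9
errors² = [0.04, 0.49, 2.25, 2.56]
MSE = 5.3400/4 = 1.335

1.335


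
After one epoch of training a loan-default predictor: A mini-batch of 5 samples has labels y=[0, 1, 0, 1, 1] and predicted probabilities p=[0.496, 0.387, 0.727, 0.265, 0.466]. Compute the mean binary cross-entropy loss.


L[0] = -ln(1-0.496) = -ln(0.504) = 0.6852
L[1] = -ln(0.387) = 0.9493
L[2] = -ln(1-0.727) = -ln(0.273) = 1.2983
L[3] = -ln(0.265) = 1.328
L[4] = -ln(0.466) = 0.7636
mean = (0.6852 + 0.9493 + 1.2983 + 1.328 + 0.7636)/5 = 1.0049

1.0049


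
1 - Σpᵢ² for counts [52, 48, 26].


Probabilities: [52/126, 48/126, 26/126] ≈ [0.4127, 0.381, 0.2063]
Σpᵢ² = (2704 + 2304 + 676)/126² = 5684/15876
Gini = 1 - Σpᵢ² = 1 - 5684/15876 = 0.642

0.642


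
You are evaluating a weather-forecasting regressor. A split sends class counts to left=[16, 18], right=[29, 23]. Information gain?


Parent = [45, 41], H_parent = 0.9984
H_left = 0.9975 (n=34), H_right = 0.9904 (n=52)
H_children = (34/86)·0.9975 + (52/86)·0.9904 = 0.9932
IG = 0.9984 - 0.9932 = 0.0052

0.0052


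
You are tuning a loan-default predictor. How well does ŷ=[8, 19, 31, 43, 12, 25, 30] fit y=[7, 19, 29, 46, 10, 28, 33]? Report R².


ȳ = 24.5714
SS_res = Σ(y-ŷ)² = 36
SS_tot = Σ(y-ȳ)² = 1113.71
R² = 1 - SS_res/SS_tot = 1 - 0.0323 = 0.9677

0.9677


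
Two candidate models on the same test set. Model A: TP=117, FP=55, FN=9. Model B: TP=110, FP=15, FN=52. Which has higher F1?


Model A: P=117/172=0.6802, R=117/126=0.9286, F1=2PR/(P+R)=2TP/(2TP+FP+FN)=234/298=0.7852
Model B: P=110/125=0.88, R=110/162=0.679, F1=2PR/(P+R)=2TP/(2TP+FP+FN)=220/287=0.7666
0.7852 > 0.7666 → Model A

Model A


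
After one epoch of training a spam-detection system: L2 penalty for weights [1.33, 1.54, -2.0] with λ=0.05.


‖w‖₂² = (1.33)² + (1.54)² + (-2.0)²
     = 1.7689 + 2.3716 + 4
     = 8.1405
λ·‖w‖₂² = 0.05·8.1405 = 0.407025

0.407025


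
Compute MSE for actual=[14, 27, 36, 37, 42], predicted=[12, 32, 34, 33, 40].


Squared errors: (14-12)²=4, (27-32)²=25, (36-34)²=4, (37-33)²=16, (42-40)²=4
Sum = 53
MSE = 53/5 = 53/5

53/5


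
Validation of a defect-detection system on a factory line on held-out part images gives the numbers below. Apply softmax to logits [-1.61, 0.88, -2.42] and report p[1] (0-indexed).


Exponentials: e^-1.61=0.1999, e^0.88=2.4109, e^-2.42=0.0889
Sum = 2.6997
Softmax = [0.074, 0.893, 0.0329]
p[1] = 2.4109/2.6997 = 0.893

0.893


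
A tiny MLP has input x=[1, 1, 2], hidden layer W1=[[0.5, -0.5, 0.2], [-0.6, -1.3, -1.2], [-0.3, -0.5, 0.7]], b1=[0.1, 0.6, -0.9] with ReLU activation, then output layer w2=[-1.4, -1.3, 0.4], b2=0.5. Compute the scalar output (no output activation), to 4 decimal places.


z1[0] = (0.5)·(1) + (-0.5)·(1) + (0.2)·(2) + 0.1 = 0.5
z1[1] = (-0.6)·(1) + (-1.3)·(1) + (-1.2)·(2) + 0.6 = -3.7
z1[2] = (-0.3)·(1) + (-0.5)·(1) + (0.7)·(2) - 0.9 = -0.3
h = ReLU(z1) = [0.5, 0.0, 0.0]
output = (-1.4)·(0.5) + (-1.3)·(0.0) + (0.4)·(0.0) + 0.5 = -0.2

-0.2


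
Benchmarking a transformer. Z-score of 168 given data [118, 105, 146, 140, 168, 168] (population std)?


μ = 140.8333, σ = 23.4834
z = (168 - 140.8333)/23.4834 = 1.1568

1.1568


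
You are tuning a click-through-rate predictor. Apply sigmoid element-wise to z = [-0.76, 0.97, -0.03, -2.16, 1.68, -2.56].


σ(-0.76) = 1/(1+e^0.76) = 0.3186
σ(0.97) = 1/(1+e^-0.97) = 0.7251
σ(-0.03) = 1/(1+e^0.03) = 0.4925
σ(-2.16) = 1/(1+e^2.16) = 0.1034
σ(1.68) = 1/(1+e^-1.68) = 0.8429
σ(-2.56) = 1/(1+e^2.56) = 0.0718
result = [0.3186, 0.7251, 0.4925, 0.1034, 0.8429, 0.0718]

[0.3186, 0.7251, 0.4925, 0.1034, 0.8429, 0.0718]


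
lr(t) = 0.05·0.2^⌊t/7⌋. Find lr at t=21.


n_drops = ⌊21/7⌋ = 3
lr = 0.05·0.2^3 = 0.05·0.008 = 0.0004

0.0004


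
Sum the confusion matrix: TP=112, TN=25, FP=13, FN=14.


Total = TP + TN + FP + FN
= 112 + 25 + 13 + 14
= 164
(Predicted positive: 125, predicted negative: 39)

164


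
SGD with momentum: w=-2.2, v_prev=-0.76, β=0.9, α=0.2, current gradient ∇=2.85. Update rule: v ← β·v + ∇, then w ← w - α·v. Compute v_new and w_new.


v_new = 0.9·-0.76 + 2.85 = -0.684 + 2.85 = 2.166
w_new = -2.2 - 0.2·2.166 = -2.2 - 0.4332 = -2.6332

v_new=2.166, w_new=-2.6332


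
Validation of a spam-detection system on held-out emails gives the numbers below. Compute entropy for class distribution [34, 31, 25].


Probabilities: [34/90, 31/90, 25/90] ≈ [0.3778, 0.3444, 0.2778]
H = -((34/90)·log₂(34/90) + (31/90)·log₂(31/90) + (25/90)·log₂(25/90))
  = 1.5735 bits

1.5735 bits


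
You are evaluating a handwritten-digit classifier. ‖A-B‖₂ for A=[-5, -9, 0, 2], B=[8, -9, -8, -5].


d = √((-5-8)² + (-9+ 9)² + (0+ 8)² + (2+ 5)²)
  = √(169 + 0 + 64 + 49)
  = √282 = 16.7929

16.7929


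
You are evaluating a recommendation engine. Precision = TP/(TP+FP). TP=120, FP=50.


Precision = TP/(TP+FP)
= 120/(120+50)
= 120/170 = 70.59%

70.59%


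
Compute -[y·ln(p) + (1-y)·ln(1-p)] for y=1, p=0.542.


BCE = -[y·ln(p) + (1-y)·ln(1-p)]
= -1·ln(0.542) - 0
= -ln(0.542) = 0.6125

0.6125


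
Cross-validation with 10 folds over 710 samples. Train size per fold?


Fold size = 710/10 = 71
Training per fold = 710 - 71 = 639

639


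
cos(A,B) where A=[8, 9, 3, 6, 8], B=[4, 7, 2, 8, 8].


A·B = 8·4 + 9·7 + 3·2 + 6·8 + 8·8 = 213
‖A‖ = √254 = 15.9374, ‖B‖ = √197 = 14.0357
cos = 213/(√254·√197) = 213/√50038 = 0.9522

0.9522


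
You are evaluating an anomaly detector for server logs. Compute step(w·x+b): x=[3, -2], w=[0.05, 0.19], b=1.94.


z = (3)·(0.05) + (-2)·(0.19) + 1.94
  = 1.71
step(z) = 1 (z≥0)

1


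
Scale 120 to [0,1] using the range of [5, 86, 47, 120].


min=5, max=120
(120-5)/(120-5) = 115/115 = 1.0

1.0


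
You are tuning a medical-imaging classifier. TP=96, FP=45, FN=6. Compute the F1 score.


Precision = 96/141 = 0.6809
Recall = 96/102 = 0.9412
F1 = 2·P·R/(P+R) = 2·TP/(2·TP+FP+FN) = 192/(192+45+6) = 192/243 = 0.7901

0.7901


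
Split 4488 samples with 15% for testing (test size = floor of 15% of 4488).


Test = ⌊4488·15/100⌋ = 673
Train = 4488 - 673 = 3815

Train: 3815, Test: 673


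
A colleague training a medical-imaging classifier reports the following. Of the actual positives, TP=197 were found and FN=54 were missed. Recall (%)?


Recall = TP/(TP+FN)
= 197/(197+54)
= 197/251 = 78.49%

78.49%


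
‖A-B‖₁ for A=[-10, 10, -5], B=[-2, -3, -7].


d = |-10+ 2| + |10+ 3| + |-5+ 7|
  = 8 + 13 + 2
  = 23

23


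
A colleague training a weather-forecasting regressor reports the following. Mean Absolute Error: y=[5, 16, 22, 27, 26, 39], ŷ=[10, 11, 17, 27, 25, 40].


Absolute errors: |5-10|=5, |16-11|=5, |22-17|=5, |27-27|=0, |26-25|=1, |39-40|=1
Sum = 17
MAE = 17/6 = 17/6

17/6


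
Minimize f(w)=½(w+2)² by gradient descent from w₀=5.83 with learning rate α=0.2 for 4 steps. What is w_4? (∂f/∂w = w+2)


step 1: grad = 5.83+2 = 7.83; w = 5.83 - 0.2·(7.83) = 4.264
step 2: grad = 4.264+2 = 6.264; w = 4.264 - 0.2·(6.264) = 3.0112
step 3: grad = 3.0112+2 = 5.0112; w = 3.0112 - 0.2·(5.0112) = 2.00896
step 4: grad = 2.00896+2 = 4.00896; w = 2.00896 - 0.2·(4.00896) = 1.207168

1.207168


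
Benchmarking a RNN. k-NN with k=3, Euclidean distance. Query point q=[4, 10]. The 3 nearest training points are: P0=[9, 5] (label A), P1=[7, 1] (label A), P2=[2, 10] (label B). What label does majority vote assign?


d(q,P0) = 7.0711  (label A)
d(q,P1) = 9.4868  (label A)
d(q,P2) = 2.0  (label B)
Votes: A=2, B=1
Majority → A

A


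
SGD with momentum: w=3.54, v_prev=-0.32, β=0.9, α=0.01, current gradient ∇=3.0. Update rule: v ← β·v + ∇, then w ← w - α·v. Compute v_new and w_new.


v_new = 0.9·-0.32 + 3.0 = -0.288 + 3.0 = 2.712
w_new = 3.54 - 0.01·2.712 = 3.54 - 0.02712 = 3.51288

v_new=2.712, w_new=3.51288


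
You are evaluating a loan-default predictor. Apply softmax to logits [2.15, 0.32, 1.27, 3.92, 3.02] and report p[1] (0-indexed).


Exponentials: e^2.15=8.5849, e^0.32=1.3771, e^1.27=3.5609, e^3.92=50.4004, e^3.02=20.4913
Sum = 84.4146
Softmax = [0.1017, 0.0163, 0.0422, 0.5971, 0.2427]
p[1] = 1.3771/84.4146 = 0.0163

0.0163


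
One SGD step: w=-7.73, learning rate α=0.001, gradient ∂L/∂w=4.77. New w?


w_new = w - α·∇
= -7.73 - 0.001·4.77
= -7.73 - 0.00477
= -7.73477

-7.73477


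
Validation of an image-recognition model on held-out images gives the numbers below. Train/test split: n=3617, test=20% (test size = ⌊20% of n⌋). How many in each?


Test = ⌊3617·20/100⌋ = 723
Train = 3617 - 723 = 2894

Train: 2894, Test: 723


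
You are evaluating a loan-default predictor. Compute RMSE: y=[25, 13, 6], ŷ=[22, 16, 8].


MSE = 22/3 = 7.3333
RMSE = √(22/3) = 2.708

2.708


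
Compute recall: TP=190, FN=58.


Recall = TP/(TP+FN)
= 190/(190+58)
= 190/248 = 76.61%

76.61%


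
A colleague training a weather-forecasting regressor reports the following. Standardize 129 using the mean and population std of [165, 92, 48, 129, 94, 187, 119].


μ = 119.1429, σ = 43.4821
z = (129 - 119.1429)/43.4821 = 0.2267

0.2267


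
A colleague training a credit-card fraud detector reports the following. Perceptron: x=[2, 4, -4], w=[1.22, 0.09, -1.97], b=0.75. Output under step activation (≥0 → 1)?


z = (2)·(1.22) + (4)·(0.09) + (-4)·(-1.97) + 0.75
  = 11.43
step(z) = 1 (z≥0)

1


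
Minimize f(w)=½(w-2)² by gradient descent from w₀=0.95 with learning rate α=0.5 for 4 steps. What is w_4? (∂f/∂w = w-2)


step 1: grad = 0.95-2 = -1.05; w = 0.95 - 0.5·(-1.05) = 1.475
step 2: grad = 1.475-2 = -0.525; w = 1.475 - 0.5·(-0.525) = 1.7375
step 3: grad = 1.7375-2 = -0.2625; w = 1.7375 - 0.5·(-0.2625) = 1.86875
step 4: grad = 1.86875-2 = -0.13125; w = 1.86875 - 0.5·(-0.13125) = 1.934375

1.934375


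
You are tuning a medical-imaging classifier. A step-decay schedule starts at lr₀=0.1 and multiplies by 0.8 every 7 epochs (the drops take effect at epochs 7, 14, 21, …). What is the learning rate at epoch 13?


n_drops = ⌊13/7⌋ = 1
lr = 0.1·0.8^1 = 0.1·0.8 = 0.08

0.08


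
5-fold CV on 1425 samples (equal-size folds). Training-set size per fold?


Fold size = 1425/5 = 285
Training per fold = 1425 - 285 = 1140

1140


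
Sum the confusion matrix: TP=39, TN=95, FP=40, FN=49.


Total = TP + TN + FP + FN
= 39 + 95 + 40 + 49
= 223
(Predicted positive: 79, predicted negative: 144)

223


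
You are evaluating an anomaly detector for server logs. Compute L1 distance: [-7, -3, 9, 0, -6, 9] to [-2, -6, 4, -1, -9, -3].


d = |-7+ 2| + |-3+ 6| + |9-4| + |0+ 1| + |-6+ 9| + |9+ 3|
  = 5 + 3 + 5 + 1 + 3 + 12
  = 29

29


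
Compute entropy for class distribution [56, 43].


Probabilities: [56/99, 43/99] ≈ [0.5657, 0.4343]
H = -((56/99)·log₂(56/99) + (43/99)·log₂(43/99))
  = 0.9875 bits

0.9875 bits


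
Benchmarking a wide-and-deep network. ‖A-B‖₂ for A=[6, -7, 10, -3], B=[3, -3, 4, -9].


d = √((6-3)² + (-7+ 3)² + (10-4)² + (-3+ 9)²)
  = √(9 + 16 + 36 + 36)
  = √97 = 9.8489

9.8489


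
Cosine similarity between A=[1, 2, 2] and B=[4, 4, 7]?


A·B = 1·4 + 2·4 + 2·7 = 26
‖A‖ = √9 = 3, ‖B‖ = √81 = 9
cos = 26/(√9·√81) = 26/√729 = 0.963

0.963


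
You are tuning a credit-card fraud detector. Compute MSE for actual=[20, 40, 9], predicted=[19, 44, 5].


Squared errors: (20-19)²=1, (40-44)²=16, (9-5)²=16
Sum = 33
MSE = 33/3 = 11

11


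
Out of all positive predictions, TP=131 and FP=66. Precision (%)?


Precision = TP/(TP+FP)
= 131/(131+66)
= 131/197 = 66.5%

66.5%


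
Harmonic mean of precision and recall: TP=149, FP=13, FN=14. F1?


Precision = 149/162 = 0.9198
Recall = 149/163 = 0.9141
F1 = 2·P·R/(P+R) = 2·TP/(2·TP+FP+FN) = 298/(298+13+14) = 298/325 = 0.9169

0.9169


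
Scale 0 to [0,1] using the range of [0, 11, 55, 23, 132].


min=0, max=132
(0-0)/(132-0) = 0/132 = 0.0

0.0


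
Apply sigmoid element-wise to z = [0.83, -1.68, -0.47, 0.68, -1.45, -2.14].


σ(0.83) = 1/(1+e^-0.83) = 0.6964
σ(-1.68) = 1/(1+e^1.68) = 0.1571
σ(-0.47) = 1/(1+e^0.47) = 0.3846
σ(0.68) = 1/(1+e^-0.68) = 0.6637
σ(-1.45) = 1/(1+e^1.45) = 0.19
σ(-2.14) = 1/(1+e^2.14) = 0.1053
result = [0.6964, 0.1571, 0.3846, 0.6637, 0.19, 0.1053]

[0.6964, 0.1571, 0.3846, 0.6637, 0.19, 0.1053]


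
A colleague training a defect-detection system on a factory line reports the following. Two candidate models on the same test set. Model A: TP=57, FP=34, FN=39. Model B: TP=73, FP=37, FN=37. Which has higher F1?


Model A: P=57/91=0.6264, R=57/96=0.5938, F1=2PR/(P+R)=2TP/(2TP+FP+FN)=114/187=0.6096
Model B: P=73/110=0.6636, R=73/110=0.6636, F1=2PR/(P+R)=2TP/(2TP+FP+FN)=146/220=0.6636
0.6096 < 0.6636 → Model B

Model B


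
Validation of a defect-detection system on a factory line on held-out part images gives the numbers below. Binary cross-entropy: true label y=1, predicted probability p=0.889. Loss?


BCE = -[y·ln(p) + (1-y)·ln(1-p)]
= -1·ln(0.889) - 0
= -ln(0.889) = 0.1177

0.1177


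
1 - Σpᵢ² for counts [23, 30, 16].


Probabilities: [23/69, 30/69, 16/69] ≈ [0.3333, 0.4348, 0.2319]
Σpᵢ² = (529 + 900 + 256)/69² = 1685/4761
Gini = 1 - Σpᵢ² = 1 - 1685/4761 = 0.6461

0.6461


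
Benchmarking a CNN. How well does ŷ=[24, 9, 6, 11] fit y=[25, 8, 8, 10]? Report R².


ȳ = 12.75
SS_res = Σ(y-ŷ)² = 7
SS_tot = Σ(y-ȳ)² = 202.75
R² = 1 - SS_res/SS_tot = 1 - 0.0345 = 0.9655

0.9655


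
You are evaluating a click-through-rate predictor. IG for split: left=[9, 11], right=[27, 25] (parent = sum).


Parent = [36, 36], H_parent = 1
H_left = 0.9928 (n=20), H_right = 0.9989 (n=52)
H_children = (20/72)·0.9928 + (52/72)·0.9989 = 0.9972
IG = 1 - 0.9972 = 0.0028

0.0028


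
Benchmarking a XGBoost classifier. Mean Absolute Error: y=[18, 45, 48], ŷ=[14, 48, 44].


Absolute errors: |18-14|=4, |45-48|=3, |48-44|=4
Sum = 11
MAE = 11/3 = 11/3

11/3


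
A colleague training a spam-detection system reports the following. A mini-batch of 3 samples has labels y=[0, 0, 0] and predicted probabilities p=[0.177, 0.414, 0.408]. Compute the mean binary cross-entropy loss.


L[0] = -ln(1-0.177) = -ln(0.823) = 0.1948
L[1] = -ln(1-0.414) = -ln(0.586) = 0.5344
L[2] = -ln(1-0.408) = -ln(0.592) = 0.5242
mean = (0.1948 + 0.5344 + 0.5242)/3 = 0.4178

0.4178


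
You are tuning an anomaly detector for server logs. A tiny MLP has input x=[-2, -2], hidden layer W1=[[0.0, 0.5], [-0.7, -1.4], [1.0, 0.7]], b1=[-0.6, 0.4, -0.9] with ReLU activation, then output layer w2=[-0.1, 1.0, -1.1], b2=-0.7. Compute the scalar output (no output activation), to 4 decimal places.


z1[0] = (0.0)·(-2) + (0.5)·(-2) - 0.6 = -1.6
z1[1] = (-0.7)·(-2) + (-1.4)·(-2) + 0.4 = 4.6
z1[2] = (1.0)·(-2) + (0.7)·(-2) - 0.9 = -4.3
h = ReLU(z1) = [0.0, 4.6, 0.0]
output = (-0.1)·(0.0) + (1.0)·(4.6) + (-1.1)·(0.0) - 0.7 = 3.9

3.9


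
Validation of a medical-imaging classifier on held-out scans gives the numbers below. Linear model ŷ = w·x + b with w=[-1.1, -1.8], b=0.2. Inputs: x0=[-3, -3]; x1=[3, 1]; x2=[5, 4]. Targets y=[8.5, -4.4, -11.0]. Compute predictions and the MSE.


ŷ0 = (-1.1)·(-3) + (-1.8)·(-3) + 0.2 = 8.9
ŷ1 = (-1.1)·(3) + (-1.8)·(1) + 0.2 = -4.9
ŷ2 = (-1.1)·(5) + (-1.8)·(4) + 0.2 = -12.5
errors² = [0.16, 0.25, 2.25]
MSE = 2.6600/3 = 0.8867

0.8867


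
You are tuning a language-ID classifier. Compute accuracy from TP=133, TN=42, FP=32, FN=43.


Accuracy = (TP+TN)/(TP+TN+FP+FN)
= (133+42)/(250)
= 175/250 = 70.0%

70.0%


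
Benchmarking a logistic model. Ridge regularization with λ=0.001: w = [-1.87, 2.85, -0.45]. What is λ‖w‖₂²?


‖w‖₂² = (-1.87)² + (2.85)² + (-0.45)²
     = 3.4969 + 8.1225 + 0.2025
     = 11.8219
λ·‖w‖₂² = 0.001·11.8219 = 0.011822

0.011822


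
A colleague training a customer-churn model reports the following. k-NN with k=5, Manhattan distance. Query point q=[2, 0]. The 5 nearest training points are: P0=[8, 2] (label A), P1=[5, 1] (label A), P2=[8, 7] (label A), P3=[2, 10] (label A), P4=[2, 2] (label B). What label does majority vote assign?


d(q,P0) = 8  (label A)
d(q,P1) = 4  (label A)
d(q,P2) = 13  (label A)
d(q,P3) = 10  (label A)
d(q,P4) = 2  (label B)
Votes: A=4, B=1
Majority → A

A


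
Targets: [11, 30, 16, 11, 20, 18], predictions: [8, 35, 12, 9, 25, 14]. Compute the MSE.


Squared errors: (11-8)²=9, (30-35)²=25, (16-12)²=16, (11-9)²=4, (20-25)²=25, (18-14)²=16
Sum = 95
MSE = 95/6 = 95/6

95/6


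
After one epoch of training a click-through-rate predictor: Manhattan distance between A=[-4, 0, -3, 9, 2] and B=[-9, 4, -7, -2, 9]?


d = |-4+ 9| + |0-4| + |-3+ 7| + |9+ 2| + |2-9|
  = 5 + 4 + 4 + 11 + 7
  = 31

31


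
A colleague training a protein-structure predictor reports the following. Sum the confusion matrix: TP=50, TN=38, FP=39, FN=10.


Total = TP + TN + FP + FN
= 50 + 38 + 39 + 10
= 137
(Predicted positive: 89, predicted negative: 48)

137


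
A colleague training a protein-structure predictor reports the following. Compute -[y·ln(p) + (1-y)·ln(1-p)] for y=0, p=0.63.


BCE = -[y·ln(p) + (1-y)·ln(1-p)]
= -0 - 1·ln(1-0.63)
= -ln(0.37) = 0.9943

0.9943


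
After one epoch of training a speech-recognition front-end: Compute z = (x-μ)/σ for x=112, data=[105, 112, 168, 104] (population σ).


μ = 122.25, σ = 26.593
z = (112 - 122.25)/26.593 = -0.3854

-0.3854


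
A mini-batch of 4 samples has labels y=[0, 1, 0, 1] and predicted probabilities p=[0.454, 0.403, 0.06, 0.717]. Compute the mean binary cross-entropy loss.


L[0] = -ln(1-0.454) = -ln(0.546) = 0.6051
L[1] = -ln(0.403) = 0.9088
L[2] = -ln(1-0.06) = -ln(0.94) = 0.0619
L[3] = -ln(0.717) = 0.3327
mean = (0.6051 + 0.9088 + 0.0619 + 0.3327)/4 = 0.4771

0.4771


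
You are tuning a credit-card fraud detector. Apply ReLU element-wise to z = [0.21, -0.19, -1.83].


ReLU(0.21) = max(0, 0.21) = 0.21
ReLU(-0.19) = max(0, -0.19) = 0.0
ReLU(-1.83) = max(0, -1.83) = 0.0
result = [0.21, 0.0, 0.0]

[0.21, 0.0, 0.0]


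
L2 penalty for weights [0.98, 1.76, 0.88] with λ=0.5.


‖w‖₂² = (0.98)² + (1.76)² + (0.88)²
     = 0.9604 + 3.0976 + 0.7744
     = 4.8324
λ·‖w‖₂² = 0.5·4.8324 = 2.4162

2.4162


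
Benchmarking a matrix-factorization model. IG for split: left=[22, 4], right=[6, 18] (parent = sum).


Parent = [28, 22], H_parent = 0.9896
H_left = 0.6194 (n=26), H_right = 0.8113 (n=24)
H_children = (26/50)·0.6194 + (24/50)·0.8113 = 0.7115
IG = 0.9896 - 0.7115 = 0.2781

0.2781


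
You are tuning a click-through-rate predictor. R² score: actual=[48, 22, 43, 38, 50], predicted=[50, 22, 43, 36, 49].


ȳ = 40.2
SS_res = Σ(y-ŷ)² = 9
SS_tot = Σ(y-ȳ)² = 500.8
R² = 1 - SS_res/SS_tot = 1 - 0.018 = 0.982

0.982


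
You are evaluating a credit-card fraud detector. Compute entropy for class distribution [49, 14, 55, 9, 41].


Probabilities: [49/168, 14/168, 55/168, 9/168, 41/168] ≈ [0.2917, 0.0833, 0.3274, 0.0536, 0.244]
H = -((49/168)·log₂(49/168) + (14/168)·log₂(14/168) + (55/168)·log₂(55/168) + (9/168)·log₂(9/168) + (41/168)·log₂(41/168))
  = 2.0674 bits

2.0674 bits


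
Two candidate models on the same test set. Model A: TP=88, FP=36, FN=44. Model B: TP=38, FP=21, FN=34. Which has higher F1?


Model A: P=88/124=0.7097, R=88/132=0.6667, F1=2PR/(P+R)=2TP/(2TP+FP+FN)=176/256=0.6875
Model B: P=38/59=0.6441, R=38/72=0.5278, F1=2PR/(P+R)=2TP/(2TP+FP+FN)=76/131=0.5802
0.6875 > 0.5802 → Model A

Model A


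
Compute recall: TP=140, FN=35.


Recall = TP/(TP+FN)
= 140/(140+35)
= 140/175 = 80.0%

80.0%


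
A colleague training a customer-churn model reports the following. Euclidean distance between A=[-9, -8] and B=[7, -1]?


d = √((-9-7)² + (-8+ 1)²)
  = √(256 + 49)
  = √305 = 17.4642

17.4642


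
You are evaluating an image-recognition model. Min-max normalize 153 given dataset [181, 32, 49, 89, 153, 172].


min=32, max=181
(153-32)/(181-32) = 121/149 = 0.8121

0.8121


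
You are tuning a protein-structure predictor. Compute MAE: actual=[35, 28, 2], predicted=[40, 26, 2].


Absolute errors: |35-40|=5, |28-26|=2, |2-2|=0
Sum = 7
MAE = 7/3 = 7/3

7/3


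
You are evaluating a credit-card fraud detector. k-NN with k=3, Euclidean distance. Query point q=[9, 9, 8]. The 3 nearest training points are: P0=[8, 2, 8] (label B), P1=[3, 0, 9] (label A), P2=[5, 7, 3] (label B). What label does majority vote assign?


d(q,P0) = 7.0711  (label B)
d(q,P1) = 10.8628  (label A)
d(q,P2) = 6.7082  (label B)
Votes: A=1, B=2
Majority → B

B


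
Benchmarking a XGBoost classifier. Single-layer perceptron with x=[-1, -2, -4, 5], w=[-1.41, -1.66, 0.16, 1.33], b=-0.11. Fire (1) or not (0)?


z = (-1)·(-1.41) + (-2)·(-1.66) + (-4)·(0.16) + (5)·(1.33) - 0.11
  = 10.63
step(z) = 1 (z≥0)

1


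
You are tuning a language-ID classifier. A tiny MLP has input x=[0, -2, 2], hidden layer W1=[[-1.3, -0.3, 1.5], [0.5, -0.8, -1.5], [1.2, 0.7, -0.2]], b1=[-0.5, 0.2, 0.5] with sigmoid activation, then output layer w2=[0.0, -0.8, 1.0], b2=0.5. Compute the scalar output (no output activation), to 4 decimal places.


z1[0] = (-1.3)·(0) + (-0.3)·(-2) + (1.5)·(2) - 0.5 = 3.1
z1[1] = (0.5)·(0) + (-0.8)·(-2) + (-1.5)·(2) + 0.2 = -1.2
z1[2] = (1.2)·(0) + (0.7)·(-2) + (-0.2)·(2) + 0.5 = -1.3
h = sigmoid(z1) = [0.9569, 0.2315, 0.2142]
output = (0.0)·(0.9569) + (-0.8)·(0.2315) + (1.0)·(0.2142) + 0.5 = 0.529

0.529


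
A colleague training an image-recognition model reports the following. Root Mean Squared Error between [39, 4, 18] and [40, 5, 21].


MSE = 11/3 = 3.6667
RMSE = √(11/3) = 1.9149

1.9149


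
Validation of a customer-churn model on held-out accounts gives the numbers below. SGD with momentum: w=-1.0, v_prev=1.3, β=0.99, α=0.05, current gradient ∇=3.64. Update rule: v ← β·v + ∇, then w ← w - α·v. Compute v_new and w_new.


v_new = 0.99·1.3 + 3.64 = 1.287 + 3.64 = 4.927
w_new = -1.0 - 0.05·4.927 = -1.0 - 0.24635 = -1.24635

v_new=4.927, w_new=-1.24635


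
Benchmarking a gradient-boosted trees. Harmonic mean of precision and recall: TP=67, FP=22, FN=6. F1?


Precision = 67/89 = 0.7528
Recall = 67/73 = 0.9178
F1 = 2·P·R/(P+R) = 2·TP/(2·TP+FP+FN) = 134/(134+22+6) = 134/162 = 0.8272

0.8272


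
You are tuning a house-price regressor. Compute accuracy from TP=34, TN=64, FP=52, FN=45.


Accuracy = (TP+TN)/(TP+TN+FP+FN)
= (34+64)/(195)
= 98/195 = 50.26%

50.26%


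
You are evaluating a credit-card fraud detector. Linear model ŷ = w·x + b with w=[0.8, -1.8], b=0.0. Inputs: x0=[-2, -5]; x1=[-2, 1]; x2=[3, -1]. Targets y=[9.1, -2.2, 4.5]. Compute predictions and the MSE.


ŷ0 = (0.8)·(-2) + (-1.8)·(-5) + 0.0 = 7.4
ŷ1 = (0.8)·(-2) + (-1.8)·(1) + 0.0 = -3.4
ŷ2 = (0.8)·(3) + (-1.8)·(-1) + 0.0 = 4.2
errors² = [2.89, 1.44, 0.09]
MSE = 4.4200/3 = 1.4733

1.4733


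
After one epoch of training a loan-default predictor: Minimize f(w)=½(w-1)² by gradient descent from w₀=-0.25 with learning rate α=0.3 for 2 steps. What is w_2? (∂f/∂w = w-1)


step 1: grad = -0.25-1 = -1.25; w = -0.25 - 0.3·(-1.25) = 0.125
step 2: grad = 0.125-1 = -0.875; w = 0.125 - 0.3·(-0.875) = 0.3875

0.3875


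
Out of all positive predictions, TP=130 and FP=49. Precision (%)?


Precision = TP/(TP+FP)
= 130/(130+49)
= 130/179 = 72.63%

72.63%


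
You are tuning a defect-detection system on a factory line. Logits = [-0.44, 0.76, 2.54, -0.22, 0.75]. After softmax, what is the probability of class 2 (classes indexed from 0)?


Exponentials: e^-0.44=0.644, e^0.76=2.1383, e^2.54=12.6797, e^-0.22=0.8025, e^0.75=2.117
Sum = 18.3815
Softmax = [0.035, 0.1163, 0.6898, 0.0437, 0.1152]
p[2] = 12.6797/18.3815 = 0.6898

0.6898


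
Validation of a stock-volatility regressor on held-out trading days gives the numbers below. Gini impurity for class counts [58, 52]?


Probabilities: [58/110, 52/110] ≈ [0.5273, 0.4727]
Σpᵢ² = (3364 + 2704)/110² = 6068/12100
Gini = 1 - Σpᵢ² = 1 - 6068/12100 = 0.4985

0.4985


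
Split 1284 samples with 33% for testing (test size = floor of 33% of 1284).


Test = ⌊1284·33/100⌋ = 423
Train = 1284 - 423 = 861

Train: 861, Test: 423


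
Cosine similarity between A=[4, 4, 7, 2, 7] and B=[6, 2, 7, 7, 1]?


A·B = 4·6 + 4·2 + 7·7 + 2·7 + 7·1 = 102
‖A‖ = √134 = 11.5758, ‖B‖ = √139 = 11.7898
cos = 102/(√134·√139) = 102/√18626 = 0.7474

0.7474


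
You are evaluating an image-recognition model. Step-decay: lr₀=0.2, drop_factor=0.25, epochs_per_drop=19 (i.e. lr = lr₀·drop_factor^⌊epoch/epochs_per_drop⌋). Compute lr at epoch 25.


n_drops = ⌊25/19⌋ = 1
lr = 0.2·0.25^1 = 0.2·0.25 = 0.05

0.05


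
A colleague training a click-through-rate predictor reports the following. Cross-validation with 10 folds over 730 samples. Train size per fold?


Fold size = 730/10 = 73
Training per fold = 730 - 73 = 657

657


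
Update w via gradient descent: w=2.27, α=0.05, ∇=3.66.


w_new = w - α·∇
= 2.27 - 0.05·3.66
= 2.27 - 0.183
= 2.087

2.087


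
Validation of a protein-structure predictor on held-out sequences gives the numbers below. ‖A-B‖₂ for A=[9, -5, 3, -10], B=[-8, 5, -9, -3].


d = √((9+ 8)² + (-5-5)² + (3+ 9)² + (-10+ 3)²)
  = √(289 + 100 + 144 + 49)
  = √582 = 24.1247

24.1247


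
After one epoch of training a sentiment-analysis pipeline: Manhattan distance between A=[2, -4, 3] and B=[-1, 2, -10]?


d = |2+ 1| + |-4-2| + |3+ 10|
  = 3 + 6 + 13
  = 22

22


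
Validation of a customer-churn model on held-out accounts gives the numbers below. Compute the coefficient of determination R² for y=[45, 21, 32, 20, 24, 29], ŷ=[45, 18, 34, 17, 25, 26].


ȳ = 28.5
SS_res = Σ(y-ŷ)² = 32
SS_tot = Σ(y-ȳ)² = 433.5
R² = 1 - SS_res/SS_tot = 1 - 0.0738 = 0.9262

0.9262


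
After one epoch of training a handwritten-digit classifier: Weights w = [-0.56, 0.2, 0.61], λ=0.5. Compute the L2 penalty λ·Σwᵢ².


‖w‖₂² = (-0.56)² + (0.2)² + (0.61)²
     = 0.3136 + 0.04 + 0.3721
     = 0.7257
λ·‖w‖₂² = 0.5·0.7257 = 0.36285

0.36285


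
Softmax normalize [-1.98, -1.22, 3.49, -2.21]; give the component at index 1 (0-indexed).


Exponentials: e^-1.98=0.1381, e^-1.22=0.2952, e^3.49=32.7859, e^-2.21=0.1097
Sum = 33.3289
Softmax = [0.0041, 0.0089, 0.9837, 0.0033]
p[1] = 0.2952/33.3289 = 0.0089

0.0089


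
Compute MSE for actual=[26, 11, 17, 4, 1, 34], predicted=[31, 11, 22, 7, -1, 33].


Squared errors: (26-31)²=25, (11-11)²=0, (17-22)²=25, (4-7)²=9, (1+ 1)²=4, (34-33)²=1
Sum = 64
MSE = 64/6 = 32/3

32/3


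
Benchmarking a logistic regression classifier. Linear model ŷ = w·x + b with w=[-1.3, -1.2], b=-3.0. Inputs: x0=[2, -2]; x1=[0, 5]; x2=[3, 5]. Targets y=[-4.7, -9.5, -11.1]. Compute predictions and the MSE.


ŷ0 = (-1.3)·(2) + (-1.2)·(-2) - 3.0 = -3.2
ŷ1 = (-1.3)·(0) + (-1.2)·(5) - 3.0 = -9.0
ŷ2 = (-1.3)·(3) + (-1.2)·(5) - 3.0 = -12.9
errors² = [2.25, 0.25, 3.24]
MSE = 5.7400/3 = 1.9133

1.9133


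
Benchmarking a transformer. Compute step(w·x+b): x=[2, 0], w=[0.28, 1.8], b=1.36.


z = (2)·(0.28) + (0)·(1.8) + 1.36
  = 1.92
step(z) = 1 (z≥0)

1


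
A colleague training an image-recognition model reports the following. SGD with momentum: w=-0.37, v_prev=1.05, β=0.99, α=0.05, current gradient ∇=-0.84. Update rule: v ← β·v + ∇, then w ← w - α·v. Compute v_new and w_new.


v_new = 0.99·1.05 - 0.84 = 1.0395 - 0.84 = 0.1995
w_new = -0.37 - 0.05·0.1995 = -0.37 - 0.009975 = -0.379975

v_new=0.1995, w_new=-0.379975


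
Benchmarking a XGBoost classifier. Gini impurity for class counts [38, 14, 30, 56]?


Probabilities: [38/138, 14/138, 30/138, 56/138] ≈ [0.2754, 0.1014, 0.2174, 0.4058]
Σpᵢ² = (1444 + 196 + 900 + 3136)/138² = 5676/19044
Gini = 1 - Σpᵢ² = 1 - 5676/19044 = 0.702

0.702


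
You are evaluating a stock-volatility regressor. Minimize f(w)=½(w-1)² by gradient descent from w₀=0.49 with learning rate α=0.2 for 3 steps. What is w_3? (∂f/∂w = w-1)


step 1: grad = 0.49-1 = -0.51; w = 0.49 - 0.2·(-0.51) = 0.592
step 2: grad = 0.592-1 = -0.408; w = 0.592 - 0.2·(-0.408) = 0.6736
step 3: grad = 0.6736-1 = -0.3264; w = 0.6736 - 0.2·(-0.3264) = 0.73888

0.73888


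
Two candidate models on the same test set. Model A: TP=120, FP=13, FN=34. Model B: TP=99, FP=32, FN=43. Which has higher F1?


Model A: P=120/133=0.9023, R=120/154=0.7792, F1=2PR/(P+R)=2TP/(2TP+FP+FN)=240/287=0.8362
Model B: P=99/131=0.7557, R=99/142=0.6972, F1=2PR/(P+R)=2TP/(2TP+FP+FN)=198/273=0.7253
0.8362 > 0.7253 → Model A

Model A


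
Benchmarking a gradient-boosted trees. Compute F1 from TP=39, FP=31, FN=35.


Precision = 39/70 = 0.5571
Recall = 39/74 = 0.527
F1 = 2·P·R/(P+R) = 2·TP/(2·TP+FP+FN) = 78/(78+31+35) = 78/144 = 0.5417

0.5417


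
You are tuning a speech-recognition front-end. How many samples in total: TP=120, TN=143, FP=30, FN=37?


Total = TP + TN + FP + FN
= 120 + 143 + 30 + 37
= 330
(Predicted positive: 150, predicted negative: 180)

330


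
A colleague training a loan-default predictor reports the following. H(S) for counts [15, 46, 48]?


Probabilities: [15/109, 46/109, 48/109] ≈ [0.1376, 0.422, 0.4404]
H = -((15/109)·log₂(15/109) + (46/109)·log₂(46/109) + (48/109)·log₂(48/109))
  = 1.4401 bits

1.4401 bits


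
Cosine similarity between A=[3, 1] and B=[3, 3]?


A·B = 3·3 + 1·3 = 12
‖A‖ = √10 = 3.1623, ‖B‖ = √18 = 4.2426
cos = 12/(√10·√18) = 12/√180 = 0.8944

0.8944
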